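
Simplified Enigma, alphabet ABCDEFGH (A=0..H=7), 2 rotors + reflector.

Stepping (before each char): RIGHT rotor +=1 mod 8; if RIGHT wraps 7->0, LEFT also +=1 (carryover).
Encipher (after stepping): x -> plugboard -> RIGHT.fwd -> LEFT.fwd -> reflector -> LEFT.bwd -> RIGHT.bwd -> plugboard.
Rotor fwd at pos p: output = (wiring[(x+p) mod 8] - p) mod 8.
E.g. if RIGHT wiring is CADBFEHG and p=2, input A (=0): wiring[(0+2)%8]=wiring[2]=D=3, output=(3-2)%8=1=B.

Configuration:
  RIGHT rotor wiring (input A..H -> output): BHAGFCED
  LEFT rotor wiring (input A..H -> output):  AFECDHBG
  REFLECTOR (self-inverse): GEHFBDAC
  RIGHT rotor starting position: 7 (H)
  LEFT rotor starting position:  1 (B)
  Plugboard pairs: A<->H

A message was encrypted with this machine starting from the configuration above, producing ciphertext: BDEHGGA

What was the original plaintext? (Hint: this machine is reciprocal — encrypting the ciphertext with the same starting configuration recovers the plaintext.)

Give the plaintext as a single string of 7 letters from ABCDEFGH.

Char 1 ('B'): step: R->0, L->2 (L advanced); B->plug->B->R->H->L->D->refl->F->L'->D->R'->H->plug->A
Char 2 ('D'): step: R->1, L=2; D->plug->D->R->E->L->H->refl->C->L'->A->R'->H->plug->A
Char 3 ('E'): step: R->2, L=2; E->plug->E->R->C->L->B->refl->E->L'->F->R'->H->plug->A
Char 4 ('H'): step: R->3, L=2; H->plug->A->R->D->L->F->refl->D->L'->H->R'->C->plug->C
Char 5 ('G'): step: R->4, L=2; G->plug->G->R->E->L->H->refl->C->L'->A->R'->C->plug->C
Char 6 ('G'): step: R->5, L=2; G->plug->G->R->B->L->A->refl->G->L'->G->R'->C->plug->C
Char 7 ('A'): step: R->6, L=2; A->plug->H->R->E->L->H->refl->C->L'->A->R'->F->plug->F

Answer: AAACCCF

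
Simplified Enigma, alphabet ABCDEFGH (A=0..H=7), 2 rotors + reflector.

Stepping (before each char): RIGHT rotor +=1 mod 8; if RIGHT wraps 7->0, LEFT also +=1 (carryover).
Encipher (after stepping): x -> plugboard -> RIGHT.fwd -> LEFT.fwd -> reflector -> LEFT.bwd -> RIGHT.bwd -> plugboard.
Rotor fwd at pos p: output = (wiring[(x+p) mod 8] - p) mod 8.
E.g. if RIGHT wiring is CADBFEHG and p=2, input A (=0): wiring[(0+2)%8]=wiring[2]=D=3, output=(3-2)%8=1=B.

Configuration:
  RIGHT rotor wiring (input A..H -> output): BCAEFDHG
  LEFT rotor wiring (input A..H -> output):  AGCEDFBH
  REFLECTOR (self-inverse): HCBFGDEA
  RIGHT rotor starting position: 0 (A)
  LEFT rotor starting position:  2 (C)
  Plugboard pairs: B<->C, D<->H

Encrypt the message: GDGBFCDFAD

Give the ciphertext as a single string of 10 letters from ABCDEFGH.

Char 1 ('G'): step: R->1, L=2; G->plug->G->R->F->L->F->refl->D->L'->D->R'->C->plug->B
Char 2 ('D'): step: R->2, L=2; D->plug->H->R->A->L->A->refl->H->L'->E->R'->F->plug->F
Char 3 ('G'): step: R->3, L=2; G->plug->G->R->H->L->E->refl->G->L'->G->R'->F->plug->F
Char 4 ('B'): step: R->4, L=2; B->plug->C->R->D->L->D->refl->F->L'->F->R'->E->plug->E
Char 5 ('F'): step: R->5, L=2; F->plug->F->R->D->L->D->refl->F->L'->F->R'->E->plug->E
Char 6 ('C'): step: R->6, L=2; C->plug->B->R->A->L->A->refl->H->L'->E->R'->D->plug->H
Char 7 ('D'): step: R->7, L=2; D->plug->H->R->A->L->A->refl->H->L'->E->R'->G->plug->G
Char 8 ('F'): step: R->0, L->3 (L advanced); F->plug->F->R->D->L->G->refl->E->L'->E->R'->D->plug->H
Char 9 ('A'): step: R->1, L=3; A->plug->A->R->B->L->A->refl->H->L'->H->R'->B->plug->C
Char 10 ('D'): step: R->2, L=3; D->plug->H->R->A->L->B->refl->C->L'->C->R'->B->plug->C

Answer: BFFEEHGHCC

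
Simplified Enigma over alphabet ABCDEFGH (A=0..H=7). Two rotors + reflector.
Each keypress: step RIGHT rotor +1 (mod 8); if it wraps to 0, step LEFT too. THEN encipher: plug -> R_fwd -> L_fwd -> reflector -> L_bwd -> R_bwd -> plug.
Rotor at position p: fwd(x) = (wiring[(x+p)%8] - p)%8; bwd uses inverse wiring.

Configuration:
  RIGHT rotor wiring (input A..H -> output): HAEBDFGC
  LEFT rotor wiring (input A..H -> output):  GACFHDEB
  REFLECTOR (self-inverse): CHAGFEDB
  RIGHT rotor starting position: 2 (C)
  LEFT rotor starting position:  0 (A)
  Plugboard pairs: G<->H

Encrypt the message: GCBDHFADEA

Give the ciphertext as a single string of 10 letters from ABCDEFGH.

Char 1 ('G'): step: R->3, L=0; G->plug->H->R->B->L->A->refl->C->L'->C->R'->C->plug->C
Char 2 ('C'): step: R->4, L=0; C->plug->C->R->C->L->C->refl->A->L'->B->R'->B->plug->B
Char 3 ('B'): step: R->5, L=0; B->plug->B->R->B->L->A->refl->C->L'->C->R'->D->plug->D
Char 4 ('D'): step: R->6, L=0; D->plug->D->R->C->L->C->refl->A->L'->B->R'->C->plug->C
Char 5 ('H'): step: R->7, L=0; H->plug->G->R->G->L->E->refl->F->L'->D->R'->A->plug->A
Char 6 ('F'): step: R->0, L->1 (L advanced); F->plug->F->R->F->L->D->refl->G->L'->D->R'->E->plug->E
Char 7 ('A'): step: R->1, L=1; A->plug->A->R->H->L->F->refl->E->L'->C->R'->D->plug->D
Char 8 ('D'): step: R->2, L=1; D->plug->D->R->D->L->G->refl->D->L'->F->R'->G->plug->H
Char 9 ('E'): step: R->3, L=1; E->plug->E->R->H->L->F->refl->E->L'->C->R'->C->plug->C
Char 10 ('A'): step: R->4, L=1; A->plug->A->R->H->L->F->refl->E->L'->C->R'->C->plug->C

Answer: CBDCAEDHCC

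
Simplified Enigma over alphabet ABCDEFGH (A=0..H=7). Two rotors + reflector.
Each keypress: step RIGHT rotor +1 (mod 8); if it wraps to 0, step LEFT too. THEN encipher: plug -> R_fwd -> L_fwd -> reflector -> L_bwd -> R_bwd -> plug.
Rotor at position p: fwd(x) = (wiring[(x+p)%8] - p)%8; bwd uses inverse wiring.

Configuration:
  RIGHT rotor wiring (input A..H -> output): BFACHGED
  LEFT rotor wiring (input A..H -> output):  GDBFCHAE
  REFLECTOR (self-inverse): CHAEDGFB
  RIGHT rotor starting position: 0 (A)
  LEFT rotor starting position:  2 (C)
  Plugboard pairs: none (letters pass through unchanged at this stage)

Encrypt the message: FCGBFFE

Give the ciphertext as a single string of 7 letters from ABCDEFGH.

Answer: AEHEDCA

Derivation:
Char 1 ('F'): step: R->1, L=2; F->plug->F->R->D->L->F->refl->G->L'->E->R'->A->plug->A
Char 2 ('C'): step: R->2, L=2; C->plug->C->R->F->L->C->refl->A->L'->C->R'->E->plug->E
Char 3 ('G'): step: R->3, L=2; G->plug->G->R->C->L->A->refl->C->L'->F->R'->H->plug->H
Char 4 ('B'): step: R->4, L=2; B->plug->B->R->C->L->A->refl->C->L'->F->R'->E->plug->E
Char 5 ('F'): step: R->5, L=2; F->plug->F->R->D->L->F->refl->G->L'->E->R'->D->plug->D
Char 6 ('F'): step: R->6, L=2; F->plug->F->R->E->L->G->refl->F->L'->D->R'->C->plug->C
Char 7 ('E'): step: R->7, L=2; E->plug->E->R->D->L->F->refl->G->L'->E->R'->A->plug->A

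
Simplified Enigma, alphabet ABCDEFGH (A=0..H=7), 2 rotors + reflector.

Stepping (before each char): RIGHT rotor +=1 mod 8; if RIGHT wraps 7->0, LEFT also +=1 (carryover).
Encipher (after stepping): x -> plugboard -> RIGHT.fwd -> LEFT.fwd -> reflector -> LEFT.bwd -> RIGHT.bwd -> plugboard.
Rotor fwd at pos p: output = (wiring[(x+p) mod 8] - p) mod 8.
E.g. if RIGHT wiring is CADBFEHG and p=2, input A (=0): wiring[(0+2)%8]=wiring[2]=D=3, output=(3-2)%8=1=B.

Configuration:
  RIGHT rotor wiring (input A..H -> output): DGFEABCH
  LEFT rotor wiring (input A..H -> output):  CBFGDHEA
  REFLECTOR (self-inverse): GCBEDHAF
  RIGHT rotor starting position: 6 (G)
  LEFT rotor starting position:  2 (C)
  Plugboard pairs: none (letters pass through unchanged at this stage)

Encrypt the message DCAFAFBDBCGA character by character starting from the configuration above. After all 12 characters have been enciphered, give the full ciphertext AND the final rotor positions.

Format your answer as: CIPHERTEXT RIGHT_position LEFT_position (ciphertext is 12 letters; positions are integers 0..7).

Char 1 ('D'): step: R->7, L=2; D->plug->D->R->G->L->A->refl->G->L'->F->R'->E->plug->E
Char 2 ('C'): step: R->0, L->3 (L advanced); C->plug->C->R->F->L->H->refl->F->L'->E->R'->D->plug->D
Char 3 ('A'): step: R->1, L=3; A->plug->A->R->F->L->H->refl->F->L'->E->R'->B->plug->B
Char 4 ('F'): step: R->2, L=3; F->plug->F->R->F->L->H->refl->F->L'->E->R'->H->plug->H
Char 5 ('A'): step: R->3, L=3; A->plug->A->R->B->L->A->refl->G->L'->G->R'->C->plug->C
Char 6 ('F'): step: R->4, L=3; F->plug->F->R->C->L->E->refl->D->L'->A->R'->H->plug->H
Char 7 ('B'): step: R->5, L=3; B->plug->B->R->F->L->H->refl->F->L'->E->R'->A->plug->A
Char 8 ('D'): step: R->6, L=3; D->plug->D->R->A->L->D->refl->E->L'->C->R'->G->plug->G
Char 9 ('B'): step: R->7, L=3; B->plug->B->R->E->L->F->refl->H->L'->F->R'->E->plug->E
Char 10 ('C'): step: R->0, L->4 (L advanced); C->plug->C->R->F->L->F->refl->H->L'->A->R'->E->plug->E
Char 11 ('G'): step: R->1, L=4; G->plug->G->R->G->L->B->refl->C->L'->H->R'->D->plug->D
Char 12 ('A'): step: R->2, L=4; A->plug->A->R->D->L->E->refl->D->L'->B->R'->G->plug->G
Final: ciphertext=EDBHCHAGEEDG, RIGHT=2, LEFT=4

Answer: EDBHCHAGEEDG 2 4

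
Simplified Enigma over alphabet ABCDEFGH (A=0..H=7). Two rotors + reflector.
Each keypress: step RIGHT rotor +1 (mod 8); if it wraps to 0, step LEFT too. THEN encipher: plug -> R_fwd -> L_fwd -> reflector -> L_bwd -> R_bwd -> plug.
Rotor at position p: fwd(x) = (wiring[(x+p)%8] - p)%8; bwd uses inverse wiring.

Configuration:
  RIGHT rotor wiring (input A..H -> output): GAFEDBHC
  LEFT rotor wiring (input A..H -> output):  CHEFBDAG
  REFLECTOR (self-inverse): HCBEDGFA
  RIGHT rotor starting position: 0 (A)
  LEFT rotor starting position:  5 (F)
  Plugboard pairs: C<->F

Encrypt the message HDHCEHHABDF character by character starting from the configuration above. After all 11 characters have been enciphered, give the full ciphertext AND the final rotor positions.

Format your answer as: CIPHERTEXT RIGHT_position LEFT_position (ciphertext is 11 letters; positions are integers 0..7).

Answer: CFDECFAHAGH 3 6

Derivation:
Char 1 ('H'): step: R->1, L=5; H->plug->H->R->F->L->H->refl->A->L'->G->R'->F->plug->C
Char 2 ('D'): step: R->2, L=5; D->plug->D->R->H->L->E->refl->D->L'->B->R'->C->plug->F
Char 3 ('H'): step: R->3, L=5; H->plug->H->R->C->L->B->refl->C->L'->E->R'->D->plug->D
Char 4 ('C'): step: R->4, L=5; C->plug->F->R->E->L->C->refl->B->L'->C->R'->E->plug->E
Char 5 ('E'): step: R->5, L=5; E->plug->E->R->D->L->F->refl->G->L'->A->R'->F->plug->C
Char 6 ('H'): step: R->6, L=5; H->plug->H->R->D->L->F->refl->G->L'->A->R'->C->plug->F
Char 7 ('H'): step: R->7, L=5; H->plug->H->R->A->L->G->refl->F->L'->D->R'->A->plug->A
Char 8 ('A'): step: R->0, L->6 (L advanced); A->plug->A->R->G->L->D->refl->E->L'->C->R'->H->plug->H
Char 9 ('B'): step: R->1, L=6; B->plug->B->R->E->L->G->refl->F->L'->H->R'->A->plug->A
Char 10 ('D'): step: R->2, L=6; D->plug->D->R->H->L->F->refl->G->L'->E->R'->G->plug->G
Char 11 ('F'): step: R->3, L=6; F->plug->C->R->G->L->D->refl->E->L'->C->R'->H->plug->H
Final: ciphertext=CFDECFAHAGH, RIGHT=3, LEFT=6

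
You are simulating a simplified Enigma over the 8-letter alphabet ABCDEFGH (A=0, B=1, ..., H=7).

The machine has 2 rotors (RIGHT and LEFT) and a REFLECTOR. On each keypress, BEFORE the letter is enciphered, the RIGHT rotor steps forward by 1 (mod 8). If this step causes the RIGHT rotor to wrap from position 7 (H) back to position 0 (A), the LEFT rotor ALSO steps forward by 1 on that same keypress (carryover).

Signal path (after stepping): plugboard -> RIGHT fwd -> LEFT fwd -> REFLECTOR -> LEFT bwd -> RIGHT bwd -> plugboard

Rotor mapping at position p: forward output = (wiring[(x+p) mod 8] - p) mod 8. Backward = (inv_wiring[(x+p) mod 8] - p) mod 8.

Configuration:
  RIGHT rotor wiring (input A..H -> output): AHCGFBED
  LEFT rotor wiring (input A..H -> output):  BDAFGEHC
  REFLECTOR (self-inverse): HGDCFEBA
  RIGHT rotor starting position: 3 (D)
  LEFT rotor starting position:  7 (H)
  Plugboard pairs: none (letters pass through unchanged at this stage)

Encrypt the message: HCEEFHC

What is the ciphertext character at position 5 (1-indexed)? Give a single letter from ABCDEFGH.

Char 1 ('H'): step: R->4, L=7; H->plug->H->R->C->L->E->refl->F->L'->G->R'->G->plug->G
Char 2 ('C'): step: R->5, L=7; C->plug->C->R->G->L->F->refl->E->L'->C->R'->E->plug->E
Char 3 ('E'): step: R->6, L=7; E->plug->E->R->E->L->G->refl->B->L'->D->R'->H->plug->H
Char 4 ('E'): step: R->7, L=7; E->plug->E->R->H->L->A->refl->H->L'->F->R'->H->plug->H
Char 5 ('F'): step: R->0, L->0 (L advanced); F->plug->F->R->B->L->D->refl->C->L'->H->R'->B->plug->B

B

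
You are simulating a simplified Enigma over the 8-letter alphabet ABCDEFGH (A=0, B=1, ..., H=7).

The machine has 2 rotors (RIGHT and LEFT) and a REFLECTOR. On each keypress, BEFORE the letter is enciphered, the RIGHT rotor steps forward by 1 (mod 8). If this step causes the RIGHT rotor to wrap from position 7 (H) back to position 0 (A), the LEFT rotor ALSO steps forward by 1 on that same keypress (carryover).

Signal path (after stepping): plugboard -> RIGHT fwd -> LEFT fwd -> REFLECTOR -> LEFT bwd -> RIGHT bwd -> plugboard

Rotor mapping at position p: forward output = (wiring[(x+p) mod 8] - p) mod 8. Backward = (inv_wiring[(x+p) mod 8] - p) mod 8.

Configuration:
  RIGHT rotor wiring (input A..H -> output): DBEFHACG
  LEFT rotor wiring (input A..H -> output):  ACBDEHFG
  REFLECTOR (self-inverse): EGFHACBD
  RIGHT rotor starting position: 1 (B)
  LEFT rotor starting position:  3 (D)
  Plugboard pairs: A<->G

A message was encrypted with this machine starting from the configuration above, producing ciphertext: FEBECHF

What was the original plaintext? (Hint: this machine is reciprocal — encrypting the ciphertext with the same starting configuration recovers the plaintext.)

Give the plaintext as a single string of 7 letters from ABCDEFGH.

Char 1 ('F'): step: R->2, L=3; F->plug->F->R->E->L->D->refl->H->L'->G->R'->D->plug->D
Char 2 ('E'): step: R->3, L=3; E->plug->E->R->D->L->C->refl->F->L'->F->R'->C->plug->C
Char 3 ('B'): step: R->4, L=3; B->plug->B->R->E->L->D->refl->H->L'->G->R'->C->plug->C
Char 4 ('E'): step: R->5, L=3; E->plug->E->R->E->L->D->refl->H->L'->G->R'->D->plug->D
Char 5 ('C'): step: R->6, L=3; C->plug->C->R->F->L->F->refl->C->L'->D->R'->D->plug->D
Char 6 ('H'): step: R->7, L=3; H->plug->H->R->D->L->C->refl->F->L'->F->R'->D->plug->D
Char 7 ('F'): step: R->0, L->4 (L advanced); F->plug->F->R->A->L->A->refl->E->L'->E->R'->C->plug->C

Answer: DCCDDDC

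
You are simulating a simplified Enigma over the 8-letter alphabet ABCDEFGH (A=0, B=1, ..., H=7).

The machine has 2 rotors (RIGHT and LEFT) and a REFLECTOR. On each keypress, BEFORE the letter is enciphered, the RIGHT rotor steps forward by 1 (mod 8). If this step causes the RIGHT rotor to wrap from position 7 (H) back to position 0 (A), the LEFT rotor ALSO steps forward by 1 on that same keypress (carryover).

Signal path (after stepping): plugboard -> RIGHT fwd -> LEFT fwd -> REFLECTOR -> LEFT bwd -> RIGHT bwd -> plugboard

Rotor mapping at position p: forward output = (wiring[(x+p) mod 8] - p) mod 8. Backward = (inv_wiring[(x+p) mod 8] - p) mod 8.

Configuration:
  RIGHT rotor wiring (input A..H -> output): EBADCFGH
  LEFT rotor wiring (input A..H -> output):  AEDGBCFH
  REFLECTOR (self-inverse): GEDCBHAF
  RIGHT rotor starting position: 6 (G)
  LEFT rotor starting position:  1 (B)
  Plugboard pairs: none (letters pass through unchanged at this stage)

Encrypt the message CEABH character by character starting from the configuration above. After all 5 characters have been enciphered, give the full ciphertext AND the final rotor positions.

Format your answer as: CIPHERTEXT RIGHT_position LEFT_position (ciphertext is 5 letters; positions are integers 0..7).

Answer: HFDCC 3 2

Derivation:
Char 1 ('C'): step: R->7, L=1; C->plug->C->R->C->L->F->refl->H->L'->H->R'->H->plug->H
Char 2 ('E'): step: R->0, L->2 (L advanced); E->plug->E->R->C->L->H->refl->F->L'->F->R'->F->plug->F
Char 3 ('A'): step: R->1, L=2; A->plug->A->R->A->L->B->refl->E->L'->B->R'->D->plug->D
Char 4 ('B'): step: R->2, L=2; B->plug->B->R->B->L->E->refl->B->L'->A->R'->C->plug->C
Char 5 ('H'): step: R->3, L=2; H->plug->H->R->F->L->F->refl->H->L'->C->R'->C->plug->C
Final: ciphertext=HFDCC, RIGHT=3, LEFT=2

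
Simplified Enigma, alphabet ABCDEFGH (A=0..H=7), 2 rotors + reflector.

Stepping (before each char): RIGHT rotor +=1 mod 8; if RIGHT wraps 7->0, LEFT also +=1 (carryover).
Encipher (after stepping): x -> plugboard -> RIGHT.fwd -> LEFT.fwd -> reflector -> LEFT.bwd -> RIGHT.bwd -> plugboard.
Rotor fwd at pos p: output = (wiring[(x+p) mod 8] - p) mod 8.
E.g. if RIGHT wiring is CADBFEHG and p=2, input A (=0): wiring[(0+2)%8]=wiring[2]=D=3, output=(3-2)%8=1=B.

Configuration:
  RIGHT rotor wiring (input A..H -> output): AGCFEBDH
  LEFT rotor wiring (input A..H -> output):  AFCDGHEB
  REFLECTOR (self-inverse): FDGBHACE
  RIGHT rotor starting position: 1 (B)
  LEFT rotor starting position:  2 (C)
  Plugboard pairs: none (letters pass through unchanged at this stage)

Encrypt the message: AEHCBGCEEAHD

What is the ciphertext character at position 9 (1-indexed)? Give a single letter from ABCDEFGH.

Char 1 ('A'): step: R->2, L=2; A->plug->A->R->A->L->A->refl->F->L'->D->R'->B->plug->B
Char 2 ('E'): step: R->3, L=2; E->plug->E->R->E->L->C->refl->G->L'->G->R'->C->plug->C
Char 3 ('H'): step: R->4, L=2; H->plug->H->R->B->L->B->refl->D->L'->H->R'->C->plug->C
Char 4 ('C'): step: R->5, L=2; C->plug->C->R->C->L->E->refl->H->L'->F->R'->F->plug->F
Char 5 ('B'): step: R->6, L=2; B->plug->B->R->B->L->B->refl->D->L'->H->R'->F->plug->F
Char 6 ('G'): step: R->7, L=2; G->plug->G->R->C->L->E->refl->H->L'->F->R'->F->plug->F
Char 7 ('C'): step: R->0, L->3 (L advanced); C->plug->C->R->C->L->E->refl->H->L'->H->R'->H->plug->H
Char 8 ('E'): step: R->1, L=3; E->plug->E->R->A->L->A->refl->F->L'->F->R'->A->plug->A
Char 9 ('E'): step: R->2, L=3; E->plug->E->R->B->L->D->refl->B->L'->D->R'->B->plug->B

B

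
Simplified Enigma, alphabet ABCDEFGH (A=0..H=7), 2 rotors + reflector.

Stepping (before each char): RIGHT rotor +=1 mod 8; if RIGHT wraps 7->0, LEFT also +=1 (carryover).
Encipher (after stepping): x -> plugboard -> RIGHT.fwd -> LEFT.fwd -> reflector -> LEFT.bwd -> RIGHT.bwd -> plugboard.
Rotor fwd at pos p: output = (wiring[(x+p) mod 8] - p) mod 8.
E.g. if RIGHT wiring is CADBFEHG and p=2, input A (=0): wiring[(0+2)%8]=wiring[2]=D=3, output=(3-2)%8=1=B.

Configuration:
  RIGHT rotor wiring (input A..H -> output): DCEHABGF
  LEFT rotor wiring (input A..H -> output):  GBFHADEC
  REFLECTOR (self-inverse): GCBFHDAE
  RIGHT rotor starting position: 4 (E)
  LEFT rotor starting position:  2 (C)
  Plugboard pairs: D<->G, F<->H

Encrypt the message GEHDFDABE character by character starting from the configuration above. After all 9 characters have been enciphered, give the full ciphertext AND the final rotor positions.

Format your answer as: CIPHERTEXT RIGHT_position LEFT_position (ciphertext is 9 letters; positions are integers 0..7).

Answer: HBEBCBHGB 5 3

Derivation:
Char 1 ('G'): step: R->5, L=2; G->plug->D->R->G->L->E->refl->H->L'->H->R'->F->plug->H
Char 2 ('E'): step: R->6, L=2; E->plug->E->R->G->L->E->refl->H->L'->H->R'->B->plug->B
Char 3 ('H'): step: R->7, L=2; H->plug->F->R->B->L->F->refl->D->L'->A->R'->E->plug->E
Char 4 ('D'): step: R->0, L->3 (L advanced); D->plug->G->R->G->L->G->refl->A->L'->C->R'->B->plug->B
Char 5 ('F'): step: R->1, L=3; F->plug->H->R->C->L->A->refl->G->L'->G->R'->C->plug->C
Char 6 ('D'): step: R->2, L=3; D->plug->G->R->B->L->F->refl->D->L'->F->R'->B->plug->B
Char 7 ('A'): step: R->3, L=3; A->plug->A->R->E->L->H->refl->E->L'->A->R'->F->plug->H
Char 8 ('B'): step: R->4, L=3; B->plug->B->R->F->L->D->refl->F->L'->B->R'->D->plug->G
Char 9 ('E'): step: R->5, L=3; E->plug->E->R->F->L->D->refl->F->L'->B->R'->B->plug->B
Final: ciphertext=HBEBCBHGB, RIGHT=5, LEFT=3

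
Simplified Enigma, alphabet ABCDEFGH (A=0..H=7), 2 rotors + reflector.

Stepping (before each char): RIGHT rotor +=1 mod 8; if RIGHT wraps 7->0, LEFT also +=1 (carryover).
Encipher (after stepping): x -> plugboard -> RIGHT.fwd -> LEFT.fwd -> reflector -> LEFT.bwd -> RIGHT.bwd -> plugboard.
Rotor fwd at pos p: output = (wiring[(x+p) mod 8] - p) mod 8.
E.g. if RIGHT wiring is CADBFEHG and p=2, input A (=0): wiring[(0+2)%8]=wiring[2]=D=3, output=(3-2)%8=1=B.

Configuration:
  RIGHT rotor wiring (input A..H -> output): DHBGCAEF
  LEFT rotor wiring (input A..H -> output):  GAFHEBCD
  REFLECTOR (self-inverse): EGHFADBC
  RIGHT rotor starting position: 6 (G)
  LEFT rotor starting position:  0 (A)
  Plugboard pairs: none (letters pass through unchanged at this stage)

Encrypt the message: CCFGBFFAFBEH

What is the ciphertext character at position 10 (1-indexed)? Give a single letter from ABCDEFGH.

Char 1 ('C'): step: R->7, L=0; C->plug->C->R->A->L->G->refl->B->L'->F->R'->H->plug->H
Char 2 ('C'): step: R->0, L->1 (L advanced); C->plug->C->R->B->L->E->refl->A->L'->E->R'->G->plug->G
Char 3 ('F'): step: R->1, L=1; F->plug->F->R->D->L->D->refl->F->L'->H->R'->E->plug->E
Char 4 ('G'): step: R->2, L=1; G->plug->G->R->B->L->E->refl->A->L'->E->R'->B->plug->B
Char 5 ('B'): step: R->3, L=1; B->plug->B->R->H->L->F->refl->D->L'->D->R'->A->plug->A
Char 6 ('F'): step: R->4, L=1; F->plug->F->R->D->L->D->refl->F->L'->H->R'->E->plug->E
Char 7 ('F'): step: R->5, L=1; F->plug->F->R->E->L->A->refl->E->L'->B->R'->G->plug->G
Char 8 ('A'): step: R->6, L=1; A->plug->A->R->G->L->C->refl->H->L'->A->R'->F->plug->F
Char 9 ('F'): step: R->7, L=1; F->plug->F->R->D->L->D->refl->F->L'->H->R'->E->plug->E
Char 10 ('B'): step: R->0, L->2 (L advanced); B->plug->B->R->H->L->G->refl->B->L'->F->R'->H->plug->H

H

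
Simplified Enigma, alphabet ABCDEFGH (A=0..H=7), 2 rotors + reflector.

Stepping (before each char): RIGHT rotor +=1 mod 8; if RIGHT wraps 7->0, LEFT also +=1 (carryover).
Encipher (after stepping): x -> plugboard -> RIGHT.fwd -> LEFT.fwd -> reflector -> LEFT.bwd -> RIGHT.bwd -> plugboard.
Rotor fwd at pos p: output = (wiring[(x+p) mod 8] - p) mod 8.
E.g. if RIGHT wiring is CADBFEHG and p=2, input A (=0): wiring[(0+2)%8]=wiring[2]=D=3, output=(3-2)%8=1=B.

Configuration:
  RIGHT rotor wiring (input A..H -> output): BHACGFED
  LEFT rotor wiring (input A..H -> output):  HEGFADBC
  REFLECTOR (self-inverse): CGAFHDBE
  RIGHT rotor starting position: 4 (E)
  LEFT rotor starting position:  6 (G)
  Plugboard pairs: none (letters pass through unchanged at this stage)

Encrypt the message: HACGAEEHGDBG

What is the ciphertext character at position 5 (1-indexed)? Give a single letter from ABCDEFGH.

Char 1 ('H'): step: R->5, L=6; H->plug->H->R->B->L->E->refl->H->L'->F->R'->G->plug->G
Char 2 ('A'): step: R->6, L=6; A->plug->A->R->G->L->C->refl->A->L'->E->R'->F->plug->F
Char 3 ('C'): step: R->7, L=6; C->plug->C->R->A->L->D->refl->F->L'->H->R'->F->plug->F
Char 4 ('G'): step: R->0, L->7 (L advanced); G->plug->G->R->E->L->G->refl->B->L'->F->R'->F->plug->F
Char 5 ('A'): step: R->1, L=7; A->plug->A->R->G->L->E->refl->H->L'->D->R'->F->plug->F

F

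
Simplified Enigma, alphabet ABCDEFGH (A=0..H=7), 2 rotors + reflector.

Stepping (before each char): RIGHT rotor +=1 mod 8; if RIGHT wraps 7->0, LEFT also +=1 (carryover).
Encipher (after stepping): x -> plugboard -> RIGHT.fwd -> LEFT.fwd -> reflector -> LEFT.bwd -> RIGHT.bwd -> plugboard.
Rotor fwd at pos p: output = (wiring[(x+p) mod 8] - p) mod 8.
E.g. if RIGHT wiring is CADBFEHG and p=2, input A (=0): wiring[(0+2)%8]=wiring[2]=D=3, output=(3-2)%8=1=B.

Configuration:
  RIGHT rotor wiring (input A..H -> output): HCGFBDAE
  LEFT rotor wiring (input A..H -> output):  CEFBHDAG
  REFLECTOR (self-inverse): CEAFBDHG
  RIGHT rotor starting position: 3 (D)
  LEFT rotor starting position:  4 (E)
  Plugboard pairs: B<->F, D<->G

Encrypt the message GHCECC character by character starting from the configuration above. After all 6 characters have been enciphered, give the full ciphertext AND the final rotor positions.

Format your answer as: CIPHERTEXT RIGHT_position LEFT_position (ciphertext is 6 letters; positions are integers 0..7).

Char 1 ('G'): step: R->4, L=4; G->plug->D->R->A->L->D->refl->F->L'->H->R'->B->plug->F
Char 2 ('H'): step: R->5, L=4; H->plug->H->R->E->L->G->refl->H->L'->B->R'->F->plug->B
Char 3 ('C'): step: R->6, L=4; C->plug->C->R->B->L->H->refl->G->L'->E->R'->D->plug->G
Char 4 ('E'): step: R->7, L=4; E->plug->E->R->G->L->B->refl->E->L'->C->R'->F->plug->B
Char 5 ('C'): step: R->0, L->5 (L advanced); C->plug->C->R->G->L->E->refl->B->L'->C->R'->B->plug->F
Char 6 ('C'): step: R->1, L=5; C->plug->C->R->E->L->H->refl->G->L'->A->R'->D->plug->G
Final: ciphertext=FBGBFG, RIGHT=1, LEFT=5

Answer: FBGBFG 1 5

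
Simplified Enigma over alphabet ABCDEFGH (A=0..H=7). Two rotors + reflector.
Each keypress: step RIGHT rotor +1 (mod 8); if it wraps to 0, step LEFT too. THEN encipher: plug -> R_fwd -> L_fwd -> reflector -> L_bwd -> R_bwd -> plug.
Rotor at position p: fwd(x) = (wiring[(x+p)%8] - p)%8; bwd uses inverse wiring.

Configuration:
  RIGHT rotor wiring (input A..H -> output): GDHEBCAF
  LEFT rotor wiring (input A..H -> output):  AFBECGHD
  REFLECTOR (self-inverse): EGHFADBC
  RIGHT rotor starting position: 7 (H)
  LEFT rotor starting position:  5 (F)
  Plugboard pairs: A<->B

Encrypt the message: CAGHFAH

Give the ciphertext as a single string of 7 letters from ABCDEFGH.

Char 1 ('C'): step: R->0, L->6 (L advanced); C->plug->C->R->H->L->A->refl->E->L'->G->R'->A->plug->B
Char 2 ('A'): step: R->1, L=6; A->plug->B->R->G->L->E->refl->A->L'->H->R'->F->plug->F
Char 3 ('G'): step: R->2, L=6; G->plug->G->R->E->L->D->refl->F->L'->B->R'->H->plug->H
Char 4 ('H'): step: R->3, L=6; H->plug->H->R->E->L->D->refl->F->L'->B->R'->A->plug->B
Char 5 ('F'): step: R->4, L=6; F->plug->F->R->H->L->A->refl->E->L'->G->R'->B->plug->A
Char 6 ('A'): step: R->5, L=6; A->plug->B->R->D->L->H->refl->C->L'->C->R'->F->plug->F
Char 7 ('H'): step: R->6, L=6; H->plug->H->R->E->L->D->refl->F->L'->B->R'->E->plug->E

Answer: BFHBAFE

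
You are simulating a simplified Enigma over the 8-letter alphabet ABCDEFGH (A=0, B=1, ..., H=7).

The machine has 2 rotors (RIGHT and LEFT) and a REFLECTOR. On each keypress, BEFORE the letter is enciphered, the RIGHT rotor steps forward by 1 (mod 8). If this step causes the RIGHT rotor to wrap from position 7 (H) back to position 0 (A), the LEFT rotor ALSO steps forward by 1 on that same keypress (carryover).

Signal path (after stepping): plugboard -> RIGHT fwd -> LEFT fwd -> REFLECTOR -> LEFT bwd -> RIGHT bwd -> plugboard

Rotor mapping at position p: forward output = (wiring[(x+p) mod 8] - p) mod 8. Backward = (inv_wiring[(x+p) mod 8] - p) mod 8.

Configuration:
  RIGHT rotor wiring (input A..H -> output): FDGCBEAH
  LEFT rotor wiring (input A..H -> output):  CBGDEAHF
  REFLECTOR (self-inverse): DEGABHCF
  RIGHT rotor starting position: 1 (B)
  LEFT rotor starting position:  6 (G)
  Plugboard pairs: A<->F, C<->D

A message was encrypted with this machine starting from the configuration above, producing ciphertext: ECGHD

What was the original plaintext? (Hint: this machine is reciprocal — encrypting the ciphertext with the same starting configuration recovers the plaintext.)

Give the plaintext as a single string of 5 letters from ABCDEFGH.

Answer: DDBBH

Derivation:
Char 1 ('E'): step: R->2, L=6; E->plug->E->R->G->L->G->refl->C->L'->H->R'->C->plug->D
Char 2 ('C'): step: R->3, L=6; C->plug->D->R->F->L->F->refl->H->L'->B->R'->C->plug->D
Char 3 ('G'): step: R->4, L=6; G->plug->G->R->C->L->E->refl->B->L'->A->R'->B->plug->B
Char 4 ('H'): step: R->5, L=6; H->plug->H->R->E->L->A->refl->D->L'->D->R'->B->plug->B
Char 5 ('D'): step: R->6, L=6; D->plug->C->R->H->L->C->refl->G->L'->G->R'->H->plug->H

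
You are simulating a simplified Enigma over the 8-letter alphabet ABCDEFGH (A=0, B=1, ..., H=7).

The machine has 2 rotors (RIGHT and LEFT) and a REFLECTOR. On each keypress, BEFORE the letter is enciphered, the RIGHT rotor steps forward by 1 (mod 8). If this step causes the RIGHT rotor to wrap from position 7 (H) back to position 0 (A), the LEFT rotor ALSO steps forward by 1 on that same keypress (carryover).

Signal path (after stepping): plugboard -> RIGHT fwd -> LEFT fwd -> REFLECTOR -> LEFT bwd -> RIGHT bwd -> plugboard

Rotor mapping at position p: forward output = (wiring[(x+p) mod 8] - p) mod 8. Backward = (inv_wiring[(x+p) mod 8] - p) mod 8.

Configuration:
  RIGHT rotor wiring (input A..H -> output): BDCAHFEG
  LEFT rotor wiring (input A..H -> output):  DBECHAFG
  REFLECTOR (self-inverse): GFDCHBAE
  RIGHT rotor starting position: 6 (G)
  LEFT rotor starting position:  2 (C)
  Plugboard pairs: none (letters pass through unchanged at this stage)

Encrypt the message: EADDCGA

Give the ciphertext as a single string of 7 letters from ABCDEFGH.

Answer: DDGFHEC

Derivation:
Char 1 ('E'): step: R->7, L=2; E->plug->E->R->B->L->A->refl->G->L'->D->R'->D->plug->D
Char 2 ('A'): step: R->0, L->3 (L advanced); A->plug->A->R->B->L->E->refl->H->L'->A->R'->D->plug->D
Char 3 ('D'): step: R->1, L=3; D->plug->D->R->G->L->G->refl->A->L'->F->R'->G->plug->G
Char 4 ('D'): step: R->2, L=3; D->plug->D->R->D->L->C->refl->D->L'->E->R'->F->plug->F
Char 5 ('C'): step: R->3, L=3; C->plug->C->R->C->L->F->refl->B->L'->H->R'->H->plug->H
Char 6 ('G'): step: R->4, L=3; G->plug->G->R->G->L->G->refl->A->L'->F->R'->E->plug->E
Char 7 ('A'): step: R->5, L=3; A->plug->A->R->A->L->H->refl->E->L'->B->R'->C->plug->C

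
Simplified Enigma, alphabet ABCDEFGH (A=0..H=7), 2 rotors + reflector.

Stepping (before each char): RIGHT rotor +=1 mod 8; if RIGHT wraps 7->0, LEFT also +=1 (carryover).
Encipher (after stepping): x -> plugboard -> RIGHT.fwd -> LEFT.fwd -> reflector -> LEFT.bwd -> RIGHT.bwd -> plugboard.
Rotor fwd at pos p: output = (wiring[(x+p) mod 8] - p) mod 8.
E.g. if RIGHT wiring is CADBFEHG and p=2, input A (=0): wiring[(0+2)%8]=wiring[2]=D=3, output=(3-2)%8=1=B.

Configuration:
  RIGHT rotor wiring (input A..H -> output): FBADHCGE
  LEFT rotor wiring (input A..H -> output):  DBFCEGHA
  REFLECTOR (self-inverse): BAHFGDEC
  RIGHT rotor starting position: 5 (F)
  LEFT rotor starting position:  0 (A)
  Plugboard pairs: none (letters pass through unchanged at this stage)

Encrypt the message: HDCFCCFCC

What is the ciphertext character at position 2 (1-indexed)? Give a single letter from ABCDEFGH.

Char 1 ('H'): step: R->6, L=0; H->plug->H->R->E->L->E->refl->G->L'->F->R'->F->plug->F
Char 2 ('D'): step: R->7, L=0; D->plug->D->R->B->L->B->refl->A->L'->H->R'->H->plug->H

H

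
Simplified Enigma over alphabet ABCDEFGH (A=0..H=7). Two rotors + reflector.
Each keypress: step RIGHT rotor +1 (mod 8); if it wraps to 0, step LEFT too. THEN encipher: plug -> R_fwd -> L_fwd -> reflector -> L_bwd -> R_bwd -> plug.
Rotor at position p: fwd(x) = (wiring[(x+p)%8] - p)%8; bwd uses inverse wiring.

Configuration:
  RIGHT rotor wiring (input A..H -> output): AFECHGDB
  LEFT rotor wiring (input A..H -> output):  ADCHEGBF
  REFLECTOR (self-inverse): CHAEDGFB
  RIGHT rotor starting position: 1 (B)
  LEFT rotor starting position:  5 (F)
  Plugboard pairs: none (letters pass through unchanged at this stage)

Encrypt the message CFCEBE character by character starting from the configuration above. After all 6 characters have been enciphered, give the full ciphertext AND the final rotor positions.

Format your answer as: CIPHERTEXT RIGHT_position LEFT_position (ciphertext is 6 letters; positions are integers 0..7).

Char 1 ('C'): step: R->2, L=5; C->plug->C->R->F->L->F->refl->G->L'->E->R'->D->plug->D
Char 2 ('F'): step: R->3, L=5; F->plug->F->R->F->L->F->refl->G->L'->E->R'->B->plug->B
Char 3 ('C'): step: R->4, L=5; C->plug->C->R->H->L->H->refl->B->L'->A->R'->G->plug->G
Char 4 ('E'): step: R->5, L=5; E->plug->E->R->A->L->B->refl->H->L'->H->R'->F->plug->F
Char 5 ('B'): step: R->6, L=5; B->plug->B->R->D->L->D->refl->E->L'->B->R'->G->plug->G
Char 6 ('E'): step: R->7, L=5; E->plug->E->R->D->L->D->refl->E->L'->B->R'->B->plug->B
Final: ciphertext=DBGFGB, RIGHT=7, LEFT=5

Answer: DBGFGB 7 5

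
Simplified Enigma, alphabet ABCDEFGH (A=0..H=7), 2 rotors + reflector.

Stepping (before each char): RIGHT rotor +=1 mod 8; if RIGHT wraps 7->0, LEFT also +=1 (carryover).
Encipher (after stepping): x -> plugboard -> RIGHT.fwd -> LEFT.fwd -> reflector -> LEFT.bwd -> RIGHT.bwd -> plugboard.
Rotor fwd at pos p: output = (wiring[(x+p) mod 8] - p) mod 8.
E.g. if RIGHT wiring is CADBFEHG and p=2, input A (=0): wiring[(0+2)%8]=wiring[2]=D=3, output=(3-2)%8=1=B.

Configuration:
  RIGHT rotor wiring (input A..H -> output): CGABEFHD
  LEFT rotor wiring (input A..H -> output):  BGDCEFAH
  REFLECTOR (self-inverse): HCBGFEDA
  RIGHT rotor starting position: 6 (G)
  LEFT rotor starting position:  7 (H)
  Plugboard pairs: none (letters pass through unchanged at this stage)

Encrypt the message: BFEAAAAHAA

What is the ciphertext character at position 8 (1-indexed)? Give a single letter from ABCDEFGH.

Char 1 ('B'): step: R->7, L=7; B->plug->B->R->D->L->E->refl->F->L'->F->R'->F->plug->F
Char 2 ('F'): step: R->0, L->0 (L advanced); F->plug->F->R->F->L->F->refl->E->L'->E->R'->E->plug->E
Char 3 ('E'): step: R->1, L=0; E->plug->E->R->E->L->E->refl->F->L'->F->R'->A->plug->A
Char 4 ('A'): step: R->2, L=0; A->plug->A->R->G->L->A->refl->H->L'->H->R'->B->plug->B
Char 5 ('A'): step: R->3, L=0; A->plug->A->R->G->L->A->refl->H->L'->H->R'->F->plug->F
Char 6 ('A'): step: R->4, L=0; A->plug->A->R->A->L->B->refl->C->L'->D->R'->C->plug->C
Char 7 ('A'): step: R->5, L=0; A->plug->A->R->A->L->B->refl->C->L'->D->R'->F->plug->F
Char 8 ('H'): step: R->6, L=0; H->plug->H->R->H->L->H->refl->A->L'->G->R'->G->plug->G

G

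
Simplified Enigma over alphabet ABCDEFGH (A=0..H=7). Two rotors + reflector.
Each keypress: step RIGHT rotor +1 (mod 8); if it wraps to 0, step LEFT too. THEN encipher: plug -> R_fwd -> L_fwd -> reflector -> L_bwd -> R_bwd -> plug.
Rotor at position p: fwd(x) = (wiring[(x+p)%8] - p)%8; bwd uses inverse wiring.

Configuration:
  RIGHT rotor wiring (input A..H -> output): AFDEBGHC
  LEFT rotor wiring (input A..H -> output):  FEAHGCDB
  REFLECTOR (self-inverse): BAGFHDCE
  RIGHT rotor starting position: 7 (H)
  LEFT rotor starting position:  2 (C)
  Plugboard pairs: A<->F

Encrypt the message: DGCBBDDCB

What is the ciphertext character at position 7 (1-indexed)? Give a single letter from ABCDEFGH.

Char 1 ('D'): step: R->0, L->3 (L advanced); D->plug->D->R->E->L->G->refl->C->L'->F->R'->B->plug->B
Char 2 ('G'): step: R->1, L=3; G->plug->G->R->B->L->D->refl->F->L'->H->R'->H->plug->H
Char 3 ('C'): step: R->2, L=3; C->plug->C->R->H->L->F->refl->D->L'->B->R'->A->plug->F
Char 4 ('B'): step: R->3, L=3; B->plug->B->R->G->L->B->refl->A->L'->D->R'->C->plug->C
Char 5 ('B'): step: R->4, L=3; B->plug->B->R->C->L->H->refl->E->L'->A->R'->H->plug->H
Char 6 ('D'): step: R->5, L=3; D->plug->D->R->D->L->A->refl->B->L'->G->R'->F->plug->A
Char 7 ('D'): step: R->6, L=3; D->plug->D->R->H->L->F->refl->D->L'->B->R'->A->plug->F

F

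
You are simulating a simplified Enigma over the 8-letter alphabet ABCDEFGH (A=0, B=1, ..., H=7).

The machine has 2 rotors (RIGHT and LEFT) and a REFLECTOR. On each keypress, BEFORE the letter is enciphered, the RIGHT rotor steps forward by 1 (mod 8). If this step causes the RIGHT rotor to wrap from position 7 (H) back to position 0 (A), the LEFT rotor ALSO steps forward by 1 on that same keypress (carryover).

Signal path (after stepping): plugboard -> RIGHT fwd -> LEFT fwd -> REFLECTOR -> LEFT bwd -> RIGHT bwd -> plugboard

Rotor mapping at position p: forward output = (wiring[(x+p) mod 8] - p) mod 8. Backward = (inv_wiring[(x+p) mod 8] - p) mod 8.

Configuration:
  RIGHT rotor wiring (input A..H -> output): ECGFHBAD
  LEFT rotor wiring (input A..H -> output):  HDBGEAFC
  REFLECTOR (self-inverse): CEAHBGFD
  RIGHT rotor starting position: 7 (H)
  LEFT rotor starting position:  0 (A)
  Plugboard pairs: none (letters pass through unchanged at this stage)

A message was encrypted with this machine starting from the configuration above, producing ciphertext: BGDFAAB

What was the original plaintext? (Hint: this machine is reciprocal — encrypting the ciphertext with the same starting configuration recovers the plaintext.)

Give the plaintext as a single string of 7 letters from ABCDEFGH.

Char 1 ('B'): step: R->0, L->1 (L advanced); B->plug->B->R->C->L->F->refl->G->L'->H->R'->E->plug->E
Char 2 ('G'): step: R->1, L=1; G->plug->G->R->C->L->F->refl->G->L'->H->R'->F->plug->F
Char 3 ('D'): step: R->2, L=1; D->plug->D->R->H->L->G->refl->F->L'->C->R'->G->plug->G
Char 4 ('F'): step: R->3, L=1; F->plug->F->R->B->L->A->refl->C->L'->A->R'->E->plug->E
Char 5 ('A'): step: R->4, L=1; A->plug->A->R->D->L->D->refl->H->L'->E->R'->C->plug->C
Char 6 ('A'): step: R->5, L=1; A->plug->A->R->E->L->H->refl->D->L'->D->R'->B->plug->B
Char 7 ('B'): step: R->6, L=1; B->plug->B->R->F->L->E->refl->B->L'->G->R'->C->plug->C

Answer: EFGECBC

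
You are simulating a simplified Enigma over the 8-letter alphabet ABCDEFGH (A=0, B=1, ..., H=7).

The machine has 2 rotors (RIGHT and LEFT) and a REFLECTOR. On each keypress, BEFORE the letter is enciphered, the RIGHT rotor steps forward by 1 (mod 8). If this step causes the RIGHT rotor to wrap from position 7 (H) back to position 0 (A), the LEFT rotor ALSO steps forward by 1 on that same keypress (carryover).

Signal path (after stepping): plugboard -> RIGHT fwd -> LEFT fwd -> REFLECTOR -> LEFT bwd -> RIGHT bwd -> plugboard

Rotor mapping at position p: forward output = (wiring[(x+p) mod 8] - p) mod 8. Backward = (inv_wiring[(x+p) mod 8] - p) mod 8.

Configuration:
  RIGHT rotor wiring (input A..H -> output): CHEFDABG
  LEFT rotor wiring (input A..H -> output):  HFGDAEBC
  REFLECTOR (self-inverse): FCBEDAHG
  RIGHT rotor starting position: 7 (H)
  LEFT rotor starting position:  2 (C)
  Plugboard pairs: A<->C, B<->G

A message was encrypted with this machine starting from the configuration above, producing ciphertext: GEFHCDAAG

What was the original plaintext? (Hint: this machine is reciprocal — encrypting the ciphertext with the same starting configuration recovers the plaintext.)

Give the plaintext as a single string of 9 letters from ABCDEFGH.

Answer: DBGGAFCBE

Derivation:
Char 1 ('G'): step: R->0, L->3 (L advanced); G->plug->B->R->H->L->D->refl->E->L'->F->R'->D->plug->D
Char 2 ('E'): step: R->1, L=3; E->plug->E->R->H->L->D->refl->E->L'->F->R'->G->plug->B
Char 3 ('F'): step: R->2, L=3; F->plug->F->R->E->L->H->refl->G->L'->D->R'->B->plug->G
Char 4 ('H'): step: R->3, L=3; H->plug->H->R->B->L->F->refl->A->L'->A->R'->B->plug->G
Char 5 ('C'): step: R->4, L=3; C->plug->A->R->H->L->D->refl->E->L'->F->R'->C->plug->A
Char 6 ('D'): step: R->5, L=3; D->plug->D->R->F->L->E->refl->D->L'->H->R'->F->plug->F
Char 7 ('A'): step: R->6, L=3; A->plug->C->R->E->L->H->refl->G->L'->D->R'->A->plug->C
Char 8 ('A'): step: R->7, L=3; A->plug->C->R->A->L->A->refl->F->L'->B->R'->G->plug->B
Char 9 ('G'): step: R->0, L->4 (L advanced); G->plug->B->R->H->L->H->refl->G->L'->D->R'->E->plug->E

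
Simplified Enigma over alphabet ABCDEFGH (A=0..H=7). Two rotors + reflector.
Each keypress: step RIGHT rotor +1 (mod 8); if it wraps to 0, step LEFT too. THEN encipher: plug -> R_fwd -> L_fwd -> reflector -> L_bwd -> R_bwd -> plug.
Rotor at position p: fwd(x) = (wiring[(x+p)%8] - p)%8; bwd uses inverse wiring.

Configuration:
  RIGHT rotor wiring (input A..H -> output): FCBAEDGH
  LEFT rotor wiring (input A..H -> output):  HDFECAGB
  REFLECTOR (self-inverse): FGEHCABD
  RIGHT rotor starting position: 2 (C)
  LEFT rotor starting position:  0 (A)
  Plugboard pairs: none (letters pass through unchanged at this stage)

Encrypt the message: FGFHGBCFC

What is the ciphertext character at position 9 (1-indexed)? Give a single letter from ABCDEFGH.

Char 1 ('F'): step: R->3, L=0; F->plug->F->R->C->L->F->refl->A->L'->F->R'->A->plug->A
Char 2 ('G'): step: R->4, L=0; G->plug->G->R->F->L->A->refl->F->L'->C->R'->C->plug->C
Char 3 ('F'): step: R->5, L=0; F->plug->F->R->E->L->C->refl->E->L'->D->R'->G->plug->G
Char 4 ('H'): step: R->6, L=0; H->plug->H->R->F->L->A->refl->F->L'->C->R'->F->plug->F
Char 5 ('G'): step: R->7, L=0; G->plug->G->R->E->L->C->refl->E->L'->D->R'->C->plug->C
Char 6 ('B'): step: R->0, L->1 (L advanced); B->plug->B->R->C->L->D->refl->H->L'->E->R'->E->plug->E
Char 7 ('C'): step: R->1, L=1; C->plug->C->R->H->L->G->refl->B->L'->D->R'->D->plug->D
Char 8 ('F'): step: R->2, L=1; F->plug->F->R->F->L->F->refl->A->L'->G->R'->B->plug->B
Char 9 ('C'): step: R->3, L=1; C->plug->C->R->A->L->C->refl->E->L'->B->R'->B->plug->B

B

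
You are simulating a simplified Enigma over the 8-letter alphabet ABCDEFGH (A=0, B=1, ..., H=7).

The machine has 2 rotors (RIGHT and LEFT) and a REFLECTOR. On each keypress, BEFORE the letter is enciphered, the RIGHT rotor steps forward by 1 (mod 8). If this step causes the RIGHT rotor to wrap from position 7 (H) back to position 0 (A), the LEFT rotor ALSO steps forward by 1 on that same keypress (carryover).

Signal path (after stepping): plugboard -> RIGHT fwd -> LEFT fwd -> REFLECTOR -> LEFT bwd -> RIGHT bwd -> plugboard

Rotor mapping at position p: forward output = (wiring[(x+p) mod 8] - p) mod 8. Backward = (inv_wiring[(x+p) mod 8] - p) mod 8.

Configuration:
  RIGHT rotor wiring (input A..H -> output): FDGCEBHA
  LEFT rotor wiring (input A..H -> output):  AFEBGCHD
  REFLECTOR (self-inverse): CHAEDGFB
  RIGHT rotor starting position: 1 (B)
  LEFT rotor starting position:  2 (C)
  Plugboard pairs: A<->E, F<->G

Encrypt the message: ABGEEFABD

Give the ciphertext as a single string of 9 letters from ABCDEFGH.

Char 1 ('A'): step: R->2, L=2; A->plug->E->R->F->L->B->refl->H->L'->B->R'->H->plug->H
Char 2 ('B'): step: R->3, L=2; B->plug->B->R->B->L->H->refl->B->L'->F->R'->E->plug->A
Char 3 ('G'): step: R->4, L=2; G->plug->F->R->H->L->D->refl->E->L'->C->R'->G->plug->F
Char 4 ('E'): step: R->5, L=2; E->plug->A->R->E->L->F->refl->G->L'->G->R'->E->plug->A
Char 5 ('E'): step: R->6, L=2; E->plug->A->R->B->L->H->refl->B->L'->F->R'->D->plug->D
Char 6 ('F'): step: R->7, L=2; F->plug->G->R->C->L->E->refl->D->L'->H->R'->D->plug->D
Char 7 ('A'): step: R->0, L->3 (L advanced); A->plug->E->R->E->L->A->refl->C->L'->G->R'->C->plug->C
Char 8 ('B'): step: R->1, L=3; B->plug->B->R->F->L->F->refl->G->L'->A->R'->E->plug->A
Char 9 ('D'): step: R->2, L=3; D->plug->D->R->H->L->B->refl->H->L'->C->R'->C->plug->C

Answer: HAFADDCAC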